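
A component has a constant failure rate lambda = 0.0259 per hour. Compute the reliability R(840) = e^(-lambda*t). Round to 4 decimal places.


lambda = 0.0259
t = 840
lambda * t = 21.756
R(t) = e^(-21.756)
R(t) = 0.0

0.0


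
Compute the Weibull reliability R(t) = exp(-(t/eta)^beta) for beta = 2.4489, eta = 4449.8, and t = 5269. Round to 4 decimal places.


beta = 2.4489, eta = 4449.8, t = 5269
t/eta = 5269 / 4449.8 = 1.1841
(t/eta)^beta = 1.1841^2.4489 = 1.5126
R(t) = exp(-1.5126)
R(t) = 0.2203

0.2203


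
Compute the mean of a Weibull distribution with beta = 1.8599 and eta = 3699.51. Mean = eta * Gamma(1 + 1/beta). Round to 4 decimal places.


beta = 1.8599, eta = 3699.51
1/beta = 0.5377
1 + 1/beta = 1.5377
Gamma(1.5377) = 0.888
Mean = 3699.51 * 0.888
Mean = 3285.268

3285.268


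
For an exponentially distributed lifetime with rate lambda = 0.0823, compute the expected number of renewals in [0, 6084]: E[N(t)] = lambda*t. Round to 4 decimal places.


lambda = 0.0823
t = 6084
E[N(t)] = lambda * t
E[N(t)] = 0.0823 * 6084
E[N(t)] = 500.7132

500.7132


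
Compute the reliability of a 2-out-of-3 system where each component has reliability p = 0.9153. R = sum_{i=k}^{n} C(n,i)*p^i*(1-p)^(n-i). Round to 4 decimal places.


k = 2, n = 3, p = 0.9153
i=2: C(3,2)=3 * 0.9153^2 * 0.0847^1 = 0.2129
i=3: C(3,3)=1 * 0.9153^3 * 0.0847^0 = 0.7668
R = sum of terms = 0.9797

0.9797


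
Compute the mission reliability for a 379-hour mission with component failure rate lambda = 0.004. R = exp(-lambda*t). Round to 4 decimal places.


lambda = 0.004
mission_time = 379
lambda * t = 0.004 * 379 = 1.516
R = exp(-1.516)
R = 0.2196

0.2196


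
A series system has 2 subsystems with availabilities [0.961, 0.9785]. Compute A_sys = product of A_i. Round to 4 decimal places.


Subsystems: [0.961, 0.9785]
After subsystem 1 (A=0.961): product = 0.961
After subsystem 2 (A=0.9785): product = 0.9403
A_sys = 0.9403

0.9403


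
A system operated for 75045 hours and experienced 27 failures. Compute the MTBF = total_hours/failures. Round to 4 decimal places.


total_hours = 75045
failures = 27
MTBF = 75045 / 27
MTBF = 2779.4444

2779.4444


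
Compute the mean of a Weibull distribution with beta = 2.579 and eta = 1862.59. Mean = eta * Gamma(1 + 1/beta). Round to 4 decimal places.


beta = 2.579, eta = 1862.59
1/beta = 0.3877
1 + 1/beta = 1.3877
Gamma(1.3877) = 0.888
Mean = 1862.59 * 0.888
Mean = 1653.98

1653.98


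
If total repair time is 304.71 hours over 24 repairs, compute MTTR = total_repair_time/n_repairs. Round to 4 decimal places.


total_repair_time = 304.71
n_repairs = 24
MTTR = 304.71 / 24
MTTR = 12.6962

12.6962


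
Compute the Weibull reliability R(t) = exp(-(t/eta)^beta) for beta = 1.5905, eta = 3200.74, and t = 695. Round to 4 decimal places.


beta = 1.5905, eta = 3200.74, t = 695
t/eta = 695 / 3200.74 = 0.2171
(t/eta)^beta = 0.2171^1.5905 = 0.0881
R(t) = exp(-0.0881)
R(t) = 0.9157

0.9157


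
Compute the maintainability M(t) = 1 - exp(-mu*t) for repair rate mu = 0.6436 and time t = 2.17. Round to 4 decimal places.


mu = 0.6436, t = 2.17
mu * t = 0.6436 * 2.17 = 1.3966
exp(-1.3966) = 0.2474
M(t) = 1 - 0.2474
M(t) = 0.7526

0.7526


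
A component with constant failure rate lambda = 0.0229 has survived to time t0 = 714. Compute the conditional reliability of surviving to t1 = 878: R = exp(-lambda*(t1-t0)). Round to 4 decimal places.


lambda = 0.0229
t0 = 714, t1 = 878
t1 - t0 = 164
lambda * (t1-t0) = 0.0229 * 164 = 3.7556
R = exp(-3.7556)
R = 0.0234

0.0234


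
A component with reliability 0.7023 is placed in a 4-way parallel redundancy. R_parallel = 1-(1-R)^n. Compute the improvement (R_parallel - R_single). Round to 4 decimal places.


R_single = 0.7023, n = 4
1 - R_single = 0.2977
(1 - R_single)^n = 0.2977^4 = 0.0079
R_parallel = 1 - 0.0079 = 0.9921
Improvement = 0.9921 - 0.7023
Improvement = 0.2898

0.2898


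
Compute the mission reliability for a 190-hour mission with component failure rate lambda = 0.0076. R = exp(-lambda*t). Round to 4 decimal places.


lambda = 0.0076
mission_time = 190
lambda * t = 0.0076 * 190 = 1.444
R = exp(-1.444)
R = 0.236

0.236


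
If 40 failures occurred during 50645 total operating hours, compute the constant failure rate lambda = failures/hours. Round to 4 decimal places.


failures = 40
total_hours = 50645
lambda = 40 / 50645
lambda = 0.0008

0.0008


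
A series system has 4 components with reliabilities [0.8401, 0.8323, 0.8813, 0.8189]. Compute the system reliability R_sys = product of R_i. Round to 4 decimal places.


Components: [0.8401, 0.8323, 0.8813, 0.8189]
After component 1 (R=0.8401): product = 0.8401
After component 2 (R=0.8323): product = 0.6992
After component 3 (R=0.8813): product = 0.6162
After component 4 (R=0.8189): product = 0.5046
R_sys = 0.5046

0.5046


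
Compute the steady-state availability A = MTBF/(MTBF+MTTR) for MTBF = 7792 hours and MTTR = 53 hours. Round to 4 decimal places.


MTBF = 7792
MTTR = 53
MTBF + MTTR = 7845
A = 7792 / 7845
A = 0.9932

0.9932


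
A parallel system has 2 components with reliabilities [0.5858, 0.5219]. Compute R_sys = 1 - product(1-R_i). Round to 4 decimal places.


Components: [0.5858, 0.5219]
(1 - 0.5858) = 0.4142, running product = 0.4142
(1 - 0.5219) = 0.4781, running product = 0.198
Product of (1-R_i) = 0.198
R_sys = 1 - 0.198 = 0.802

0.802


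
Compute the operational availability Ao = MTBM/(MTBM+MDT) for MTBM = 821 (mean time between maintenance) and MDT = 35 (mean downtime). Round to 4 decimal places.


MTBM = 821
MDT = 35
MTBM + MDT = 856
Ao = 821 / 856
Ao = 0.9591

0.9591


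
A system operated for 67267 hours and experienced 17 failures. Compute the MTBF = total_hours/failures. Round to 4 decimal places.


total_hours = 67267
failures = 17
MTBF = 67267 / 17
MTBF = 3956.8824

3956.8824


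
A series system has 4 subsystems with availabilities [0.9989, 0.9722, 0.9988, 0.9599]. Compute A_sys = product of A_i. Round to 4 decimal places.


Subsystems: [0.9989, 0.9722, 0.9988, 0.9599]
After subsystem 1 (A=0.9989): product = 0.9989
After subsystem 2 (A=0.9722): product = 0.9711
After subsystem 3 (A=0.9988): product = 0.97
After subsystem 4 (A=0.9599): product = 0.9311
A_sys = 0.9311

0.9311


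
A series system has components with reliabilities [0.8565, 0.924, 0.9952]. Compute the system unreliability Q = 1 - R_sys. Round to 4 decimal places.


Components: [0.8565, 0.924, 0.9952]
After component 1: product = 0.8565
After component 2: product = 0.7914
After component 3: product = 0.7876
R_sys = 0.7876
Q = 1 - 0.7876 = 0.2124

0.2124


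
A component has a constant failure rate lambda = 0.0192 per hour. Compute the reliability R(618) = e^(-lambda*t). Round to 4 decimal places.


lambda = 0.0192
t = 618
lambda * t = 11.8656
R(t) = e^(-11.8656)
R(t) = 0.0

0.0


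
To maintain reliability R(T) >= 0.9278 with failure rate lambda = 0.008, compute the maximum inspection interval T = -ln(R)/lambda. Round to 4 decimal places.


R_target = 0.9278
lambda = 0.008
-ln(0.9278) = 0.0749
T = 0.0749 / 0.008
T = 9.3674

9.3674


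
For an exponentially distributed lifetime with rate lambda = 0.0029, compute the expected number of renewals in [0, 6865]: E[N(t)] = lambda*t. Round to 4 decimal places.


lambda = 0.0029
t = 6865
E[N(t)] = lambda * t
E[N(t)] = 0.0029 * 6865
E[N(t)] = 19.9085

19.9085


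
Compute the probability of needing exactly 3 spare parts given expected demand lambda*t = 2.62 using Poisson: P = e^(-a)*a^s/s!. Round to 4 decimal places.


a = 2.62, s = 3
e^(-a) = e^(-2.62) = 0.0728
a^s = 2.62^3 = 17.9847
s! = 6
P = 0.0728 * 17.9847 / 6
P = 0.2182

0.2182


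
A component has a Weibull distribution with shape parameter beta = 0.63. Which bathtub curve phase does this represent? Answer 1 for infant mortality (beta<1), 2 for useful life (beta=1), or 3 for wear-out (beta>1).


beta = 0.63
Compare beta to 1:
beta < 1 => infant mortality (phase 1)
beta = 1 => useful life (phase 2)
beta > 1 => wear-out (phase 3)
Since beta = 0.63, this is infant mortality (decreasing failure rate)
Phase = 1

1


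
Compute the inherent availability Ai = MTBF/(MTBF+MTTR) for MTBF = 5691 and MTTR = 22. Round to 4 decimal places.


MTBF = 5691
MTTR = 22
MTBF + MTTR = 5713
Ai = 5691 / 5713
Ai = 0.9961

0.9961


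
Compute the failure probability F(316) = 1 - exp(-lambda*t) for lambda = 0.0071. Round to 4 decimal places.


lambda = 0.0071, t = 316
lambda * t = 2.2436
exp(-2.2436) = 0.1061
F(t) = 1 - 0.1061
F(t) = 0.8939

0.8939


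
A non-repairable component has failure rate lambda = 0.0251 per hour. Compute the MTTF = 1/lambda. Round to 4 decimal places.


lambda = 0.0251
MTTF = 1 / 0.0251
MTTF = 39.8406

39.8406


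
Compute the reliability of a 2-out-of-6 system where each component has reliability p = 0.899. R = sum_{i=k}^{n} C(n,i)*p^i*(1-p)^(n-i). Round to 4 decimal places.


k = 2, n = 6, p = 0.899
i=2: C(6,2)=15 * 0.899^2 * 0.101^4 = 0.0013
i=3: C(6,3)=20 * 0.899^3 * 0.101^3 = 0.015
i=4: C(6,4)=15 * 0.899^4 * 0.101^2 = 0.0999
i=5: C(6,5)=6 * 0.899^5 * 0.101^1 = 0.3559
i=6: C(6,6)=1 * 0.899^6 * 0.101^0 = 0.5279
R = sum of terms = 0.9999

0.9999


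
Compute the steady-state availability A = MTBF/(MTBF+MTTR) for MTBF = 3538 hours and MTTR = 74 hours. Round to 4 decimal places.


MTBF = 3538
MTTR = 74
MTBF + MTTR = 3612
A = 3538 / 3612
A = 0.9795

0.9795


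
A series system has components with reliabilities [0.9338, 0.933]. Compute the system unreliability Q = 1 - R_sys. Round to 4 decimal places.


Components: [0.9338, 0.933]
After component 1: product = 0.9338
After component 2: product = 0.8712
R_sys = 0.8712
Q = 1 - 0.8712 = 0.1288

0.1288


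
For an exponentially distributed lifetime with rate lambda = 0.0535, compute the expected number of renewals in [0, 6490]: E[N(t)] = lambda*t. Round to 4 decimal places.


lambda = 0.0535
t = 6490
E[N(t)] = lambda * t
E[N(t)] = 0.0535 * 6490
E[N(t)] = 347.215

347.215


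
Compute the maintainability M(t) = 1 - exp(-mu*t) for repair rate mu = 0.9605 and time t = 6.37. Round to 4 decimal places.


mu = 0.9605, t = 6.37
mu * t = 0.9605 * 6.37 = 6.1184
exp(-6.1184) = 0.0022
M(t) = 1 - 0.0022
M(t) = 0.9978

0.9978


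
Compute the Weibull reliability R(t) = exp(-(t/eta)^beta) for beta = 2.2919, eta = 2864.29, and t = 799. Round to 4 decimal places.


beta = 2.2919, eta = 2864.29, t = 799
t/eta = 799 / 2864.29 = 0.279
(t/eta)^beta = 0.279^2.2919 = 0.0536
R(t) = exp(-0.0536)
R(t) = 0.9478

0.9478


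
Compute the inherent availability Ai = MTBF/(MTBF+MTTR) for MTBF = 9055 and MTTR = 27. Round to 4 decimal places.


MTBF = 9055
MTTR = 27
MTBF + MTTR = 9082
Ai = 9055 / 9082
Ai = 0.997

0.997


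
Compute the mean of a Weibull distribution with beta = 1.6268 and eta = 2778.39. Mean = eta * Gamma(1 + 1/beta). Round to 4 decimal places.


beta = 1.6268, eta = 2778.39
1/beta = 0.6147
1 + 1/beta = 1.6147
Gamma(1.6147) = 0.8953
Mean = 2778.39 * 0.8953
Mean = 2487.3693

2487.3693


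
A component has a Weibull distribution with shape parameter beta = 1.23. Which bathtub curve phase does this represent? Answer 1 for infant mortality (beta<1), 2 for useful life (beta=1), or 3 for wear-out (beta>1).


beta = 1.23
Compare beta to 1:
beta < 1 => infant mortality (phase 1)
beta = 1 => useful life (phase 2)
beta > 1 => wear-out (phase 3)
Since beta = 1.23, this is wear-out (increasing failure rate)
Phase = 3

3


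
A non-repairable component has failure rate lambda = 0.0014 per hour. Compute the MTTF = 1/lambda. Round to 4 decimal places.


lambda = 0.0014
MTTF = 1 / 0.0014
MTTF = 714.2857

714.2857


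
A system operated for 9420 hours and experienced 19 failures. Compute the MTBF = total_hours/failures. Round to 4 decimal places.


total_hours = 9420
failures = 19
MTBF = 9420 / 19
MTBF = 495.7895

495.7895


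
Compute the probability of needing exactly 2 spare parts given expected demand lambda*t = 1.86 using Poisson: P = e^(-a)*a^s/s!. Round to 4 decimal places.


a = 1.86, s = 2
e^(-a) = e^(-1.86) = 0.1557
a^s = 1.86^2 = 3.4596
s! = 2
P = 0.1557 * 3.4596 / 2
P = 0.2693

0.2693


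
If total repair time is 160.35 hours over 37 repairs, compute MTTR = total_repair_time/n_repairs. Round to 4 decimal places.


total_repair_time = 160.35
n_repairs = 37
MTTR = 160.35 / 37
MTTR = 4.3338

4.3338


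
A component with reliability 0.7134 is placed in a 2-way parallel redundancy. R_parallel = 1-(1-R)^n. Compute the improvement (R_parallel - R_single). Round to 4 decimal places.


R_single = 0.7134, n = 2
1 - R_single = 0.2866
(1 - R_single)^n = 0.2866^2 = 0.0821
R_parallel = 1 - 0.0821 = 0.9179
Improvement = 0.9179 - 0.7134
Improvement = 0.2045

0.2045


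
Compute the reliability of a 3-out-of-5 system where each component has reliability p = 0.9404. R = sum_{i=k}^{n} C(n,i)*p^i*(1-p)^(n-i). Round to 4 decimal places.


k = 3, n = 5, p = 0.9404
i=3: C(5,3)=10 * 0.9404^3 * 0.0596^2 = 0.0295
i=4: C(5,4)=5 * 0.9404^4 * 0.0596^1 = 0.2331
i=5: C(5,5)=1 * 0.9404^5 * 0.0596^0 = 0.7355
R = sum of terms = 0.9981

0.9981


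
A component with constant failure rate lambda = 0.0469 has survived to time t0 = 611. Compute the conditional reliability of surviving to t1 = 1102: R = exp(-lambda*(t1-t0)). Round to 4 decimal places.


lambda = 0.0469
t0 = 611, t1 = 1102
t1 - t0 = 491
lambda * (t1-t0) = 0.0469 * 491 = 23.0279
R = exp(-23.0279)
R = 0.0

0.0


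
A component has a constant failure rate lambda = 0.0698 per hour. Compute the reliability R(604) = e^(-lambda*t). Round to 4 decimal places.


lambda = 0.0698
t = 604
lambda * t = 42.1592
R(t) = e^(-42.1592)
R(t) = 0.0

0.0


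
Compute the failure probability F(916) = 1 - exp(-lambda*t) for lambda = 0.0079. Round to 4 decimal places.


lambda = 0.0079, t = 916
lambda * t = 7.2364
exp(-7.2364) = 0.0007
F(t) = 1 - 0.0007
F(t) = 0.9993

0.9993


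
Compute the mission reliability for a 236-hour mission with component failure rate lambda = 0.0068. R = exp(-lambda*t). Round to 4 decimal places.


lambda = 0.0068
mission_time = 236
lambda * t = 0.0068 * 236 = 1.6048
R = exp(-1.6048)
R = 0.2009

0.2009


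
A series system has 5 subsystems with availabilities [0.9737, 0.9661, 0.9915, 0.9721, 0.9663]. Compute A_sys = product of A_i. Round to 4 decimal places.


Subsystems: [0.9737, 0.9661, 0.9915, 0.9721, 0.9663]
After subsystem 1 (A=0.9737): product = 0.9737
After subsystem 2 (A=0.9661): product = 0.9407
After subsystem 3 (A=0.9915): product = 0.9327
After subsystem 4 (A=0.9721): product = 0.9067
After subsystem 5 (A=0.9663): product = 0.8761
A_sys = 0.8761

0.8761


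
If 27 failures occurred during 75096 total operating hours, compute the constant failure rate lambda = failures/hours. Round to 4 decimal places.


failures = 27
total_hours = 75096
lambda = 27 / 75096
lambda = 0.0004

0.0004


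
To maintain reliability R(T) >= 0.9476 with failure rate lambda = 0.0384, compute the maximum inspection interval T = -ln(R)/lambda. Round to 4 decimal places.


R_target = 0.9476
lambda = 0.0384
-ln(0.9476) = 0.0538
T = 0.0538 / 0.0384
T = 1.4016

1.4016


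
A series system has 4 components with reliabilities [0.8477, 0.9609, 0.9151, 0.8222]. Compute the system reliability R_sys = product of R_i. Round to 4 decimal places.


Components: [0.8477, 0.9609, 0.9151, 0.8222]
After component 1 (R=0.8477): product = 0.8477
After component 2 (R=0.9609): product = 0.8146
After component 3 (R=0.9151): product = 0.7454
After component 4 (R=0.8222): product = 0.6129
R_sys = 0.6129

0.6129


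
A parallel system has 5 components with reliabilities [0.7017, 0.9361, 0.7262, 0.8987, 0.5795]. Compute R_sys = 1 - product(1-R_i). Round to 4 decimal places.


Components: [0.7017, 0.9361, 0.7262, 0.8987, 0.5795]
(1 - 0.7017) = 0.2983, running product = 0.2983
(1 - 0.9361) = 0.0639, running product = 0.0191
(1 - 0.7262) = 0.2738, running product = 0.0052
(1 - 0.8987) = 0.1013, running product = 0.0005
(1 - 0.5795) = 0.4205, running product = 0.0002
Product of (1-R_i) = 0.0002
R_sys = 1 - 0.0002 = 0.9998

0.9998


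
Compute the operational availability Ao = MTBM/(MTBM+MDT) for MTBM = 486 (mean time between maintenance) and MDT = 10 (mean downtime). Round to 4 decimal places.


MTBM = 486
MDT = 10
MTBM + MDT = 496
Ao = 486 / 496
Ao = 0.9798

0.9798


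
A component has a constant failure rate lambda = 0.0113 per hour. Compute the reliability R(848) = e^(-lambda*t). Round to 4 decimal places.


lambda = 0.0113
t = 848
lambda * t = 9.5824
R(t) = e^(-9.5824)
R(t) = 0.0001

0.0001


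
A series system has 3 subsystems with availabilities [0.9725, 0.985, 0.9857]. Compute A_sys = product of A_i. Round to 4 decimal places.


Subsystems: [0.9725, 0.985, 0.9857]
After subsystem 1 (A=0.9725): product = 0.9725
After subsystem 2 (A=0.985): product = 0.9579
After subsystem 3 (A=0.9857): product = 0.9442
A_sys = 0.9442

0.9442


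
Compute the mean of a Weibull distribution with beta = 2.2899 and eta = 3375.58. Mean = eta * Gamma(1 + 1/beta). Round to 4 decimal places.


beta = 2.2899, eta = 3375.58
1/beta = 0.4367
1 + 1/beta = 1.4367
Gamma(1.4367) = 0.8859
Mean = 3375.58 * 0.8859
Mean = 2990.3306

2990.3306


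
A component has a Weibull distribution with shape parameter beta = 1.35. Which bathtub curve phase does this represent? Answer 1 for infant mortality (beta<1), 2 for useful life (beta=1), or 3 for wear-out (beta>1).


beta = 1.35
Compare beta to 1:
beta < 1 => infant mortality (phase 1)
beta = 1 => useful life (phase 2)
beta > 1 => wear-out (phase 3)
Since beta = 1.35, this is wear-out (increasing failure rate)
Phase = 3

3


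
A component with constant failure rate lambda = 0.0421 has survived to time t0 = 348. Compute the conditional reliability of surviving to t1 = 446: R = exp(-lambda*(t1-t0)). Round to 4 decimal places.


lambda = 0.0421
t0 = 348, t1 = 446
t1 - t0 = 98
lambda * (t1-t0) = 0.0421 * 98 = 4.1258
R = exp(-4.1258)
R = 0.0162

0.0162


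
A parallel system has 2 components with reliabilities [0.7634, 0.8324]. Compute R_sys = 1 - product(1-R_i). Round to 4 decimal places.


Components: [0.7634, 0.8324]
(1 - 0.7634) = 0.2366, running product = 0.2366
(1 - 0.8324) = 0.1676, running product = 0.0397
Product of (1-R_i) = 0.0397
R_sys = 1 - 0.0397 = 0.9603

0.9603


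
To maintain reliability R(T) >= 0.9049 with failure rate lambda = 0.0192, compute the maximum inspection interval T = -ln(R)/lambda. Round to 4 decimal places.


R_target = 0.9049
lambda = 0.0192
-ln(0.9049) = 0.0999
T = 0.0999 / 0.0192
T = 5.2047

5.2047


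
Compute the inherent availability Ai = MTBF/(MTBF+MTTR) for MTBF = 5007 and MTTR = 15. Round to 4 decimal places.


MTBF = 5007
MTTR = 15
MTBF + MTTR = 5022
Ai = 5007 / 5022
Ai = 0.997

0.997


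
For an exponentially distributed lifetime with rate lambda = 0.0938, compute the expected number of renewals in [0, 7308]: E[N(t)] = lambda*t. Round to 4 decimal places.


lambda = 0.0938
t = 7308
E[N(t)] = lambda * t
E[N(t)] = 0.0938 * 7308
E[N(t)] = 685.4904

685.4904


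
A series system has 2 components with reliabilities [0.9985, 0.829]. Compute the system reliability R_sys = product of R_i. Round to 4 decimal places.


Components: [0.9985, 0.829]
After component 1 (R=0.9985): product = 0.9985
After component 2 (R=0.829): product = 0.8278
R_sys = 0.8278

0.8278


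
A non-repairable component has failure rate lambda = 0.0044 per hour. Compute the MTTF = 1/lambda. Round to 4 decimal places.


lambda = 0.0044
MTTF = 1 / 0.0044
MTTF = 227.2727

227.2727


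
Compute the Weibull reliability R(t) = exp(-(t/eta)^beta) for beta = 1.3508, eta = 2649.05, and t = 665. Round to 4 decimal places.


beta = 1.3508, eta = 2649.05, t = 665
t/eta = 665 / 2649.05 = 0.251
(t/eta)^beta = 0.251^1.3508 = 0.1546
R(t) = exp(-0.1546)
R(t) = 0.8568

0.8568


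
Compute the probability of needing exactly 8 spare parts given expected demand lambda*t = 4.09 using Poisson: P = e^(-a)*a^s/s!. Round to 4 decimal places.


a = 4.09, s = 8
e^(-a) = e^(-4.09) = 0.0167
a^s = 4.09^8 = 78304.4537
s! = 40320
P = 0.0167 * 78304.4537 / 40320
P = 0.0325

0.0325


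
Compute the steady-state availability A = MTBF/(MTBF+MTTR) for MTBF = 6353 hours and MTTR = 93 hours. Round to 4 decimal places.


MTBF = 6353
MTTR = 93
MTBF + MTTR = 6446
A = 6353 / 6446
A = 0.9856

0.9856


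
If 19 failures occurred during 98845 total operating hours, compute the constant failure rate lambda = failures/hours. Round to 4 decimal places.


failures = 19
total_hours = 98845
lambda = 19 / 98845
lambda = 0.0002

0.0002


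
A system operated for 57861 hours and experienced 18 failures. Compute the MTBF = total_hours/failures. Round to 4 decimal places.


total_hours = 57861
failures = 18
MTBF = 57861 / 18
MTBF = 3214.5

3214.5


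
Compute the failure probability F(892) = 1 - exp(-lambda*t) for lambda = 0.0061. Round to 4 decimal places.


lambda = 0.0061, t = 892
lambda * t = 5.4412
exp(-5.4412) = 0.0043
F(t) = 1 - 0.0043
F(t) = 0.9957

0.9957


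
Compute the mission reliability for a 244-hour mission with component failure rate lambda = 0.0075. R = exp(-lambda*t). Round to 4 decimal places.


lambda = 0.0075
mission_time = 244
lambda * t = 0.0075 * 244 = 1.83
R = exp(-1.83)
R = 0.1604

0.1604


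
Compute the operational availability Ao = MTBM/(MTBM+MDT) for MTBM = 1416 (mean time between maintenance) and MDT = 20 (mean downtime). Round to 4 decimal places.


MTBM = 1416
MDT = 20
MTBM + MDT = 1436
Ao = 1416 / 1436
Ao = 0.9861

0.9861


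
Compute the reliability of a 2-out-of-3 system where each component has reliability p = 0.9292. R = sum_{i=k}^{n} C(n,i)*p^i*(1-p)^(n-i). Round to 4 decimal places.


k = 2, n = 3, p = 0.9292
i=2: C(3,2)=3 * 0.9292^2 * 0.0708^1 = 0.1834
i=3: C(3,3)=1 * 0.9292^3 * 0.0708^0 = 0.8023
R = sum of terms = 0.9857

0.9857


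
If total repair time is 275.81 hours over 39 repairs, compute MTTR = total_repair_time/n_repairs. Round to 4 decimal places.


total_repair_time = 275.81
n_repairs = 39
MTTR = 275.81 / 39
MTTR = 7.0721

7.0721


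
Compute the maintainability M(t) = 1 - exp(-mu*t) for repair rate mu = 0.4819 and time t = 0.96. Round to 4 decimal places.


mu = 0.4819, t = 0.96
mu * t = 0.4819 * 0.96 = 0.4626
exp(-0.4626) = 0.6296
M(t) = 1 - 0.6296
M(t) = 0.3704

0.3704


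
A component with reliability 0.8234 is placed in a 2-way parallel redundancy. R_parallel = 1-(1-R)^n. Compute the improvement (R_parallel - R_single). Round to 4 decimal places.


R_single = 0.8234, n = 2
1 - R_single = 0.1766
(1 - R_single)^n = 0.1766^2 = 0.0312
R_parallel = 1 - 0.0312 = 0.9688
Improvement = 0.9688 - 0.8234
Improvement = 0.1454

0.1454


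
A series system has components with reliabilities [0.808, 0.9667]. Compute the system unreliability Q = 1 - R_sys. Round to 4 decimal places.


Components: [0.808, 0.9667]
After component 1: product = 0.808
After component 2: product = 0.7811
R_sys = 0.7811
Q = 1 - 0.7811 = 0.2189

0.2189


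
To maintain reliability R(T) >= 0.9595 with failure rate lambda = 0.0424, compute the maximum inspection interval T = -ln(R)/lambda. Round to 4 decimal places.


R_target = 0.9595
lambda = 0.0424
-ln(0.9595) = 0.0413
T = 0.0413 / 0.0424
T = 0.9751

0.9751


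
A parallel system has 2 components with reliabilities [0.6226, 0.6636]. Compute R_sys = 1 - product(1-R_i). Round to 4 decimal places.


Components: [0.6226, 0.6636]
(1 - 0.6226) = 0.3774, running product = 0.3774
(1 - 0.6636) = 0.3364, running product = 0.127
Product of (1-R_i) = 0.127
R_sys = 1 - 0.127 = 0.873

0.873


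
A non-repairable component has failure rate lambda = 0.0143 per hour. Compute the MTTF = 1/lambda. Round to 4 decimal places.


lambda = 0.0143
MTTF = 1 / 0.0143
MTTF = 69.9301

69.9301


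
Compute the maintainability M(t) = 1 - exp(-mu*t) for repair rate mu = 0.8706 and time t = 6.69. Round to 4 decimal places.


mu = 0.8706, t = 6.69
mu * t = 0.8706 * 6.69 = 5.8243
exp(-5.8243) = 0.003
M(t) = 1 - 0.003
M(t) = 0.997

0.997


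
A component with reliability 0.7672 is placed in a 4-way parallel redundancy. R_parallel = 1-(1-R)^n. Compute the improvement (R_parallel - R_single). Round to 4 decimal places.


R_single = 0.7672, n = 4
1 - R_single = 0.2328
(1 - R_single)^n = 0.2328^4 = 0.0029
R_parallel = 1 - 0.0029 = 0.9971
Improvement = 0.9971 - 0.7672
Improvement = 0.2299

0.2299


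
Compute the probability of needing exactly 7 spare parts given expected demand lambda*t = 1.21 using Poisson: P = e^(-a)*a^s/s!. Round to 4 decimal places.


a = 1.21, s = 7
e^(-a) = e^(-1.21) = 0.2982
a^s = 1.21^7 = 3.7975
s! = 5040
P = 0.2982 * 3.7975 / 5040
P = 0.0002

0.0002


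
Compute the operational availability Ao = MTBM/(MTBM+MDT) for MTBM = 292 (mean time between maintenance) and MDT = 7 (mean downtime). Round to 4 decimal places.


MTBM = 292
MDT = 7
MTBM + MDT = 299
Ao = 292 / 299
Ao = 0.9766

0.9766


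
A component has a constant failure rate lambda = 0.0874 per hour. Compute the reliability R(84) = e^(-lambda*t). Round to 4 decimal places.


lambda = 0.0874
t = 84
lambda * t = 7.3416
R(t) = e^(-7.3416)
R(t) = 0.0006

0.0006


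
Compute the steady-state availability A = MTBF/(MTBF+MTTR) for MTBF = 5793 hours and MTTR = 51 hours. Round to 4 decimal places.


MTBF = 5793
MTTR = 51
MTBF + MTTR = 5844
A = 5793 / 5844
A = 0.9913

0.9913


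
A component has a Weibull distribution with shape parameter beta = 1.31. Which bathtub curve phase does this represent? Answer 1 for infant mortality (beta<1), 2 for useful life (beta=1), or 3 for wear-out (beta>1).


beta = 1.31
Compare beta to 1:
beta < 1 => infant mortality (phase 1)
beta = 1 => useful life (phase 2)
beta > 1 => wear-out (phase 3)
Since beta = 1.31, this is wear-out (increasing failure rate)
Phase = 3

3


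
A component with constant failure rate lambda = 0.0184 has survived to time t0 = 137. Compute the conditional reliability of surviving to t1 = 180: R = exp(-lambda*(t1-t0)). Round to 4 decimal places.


lambda = 0.0184
t0 = 137, t1 = 180
t1 - t0 = 43
lambda * (t1-t0) = 0.0184 * 43 = 0.7912
R = exp(-0.7912)
R = 0.4533

0.4533


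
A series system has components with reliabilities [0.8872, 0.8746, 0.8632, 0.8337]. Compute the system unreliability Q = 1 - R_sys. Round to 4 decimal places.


Components: [0.8872, 0.8746, 0.8632, 0.8337]
After component 1: product = 0.8872
After component 2: product = 0.7759
After component 3: product = 0.6698
After component 4: product = 0.5584
R_sys = 0.5584
Q = 1 - 0.5584 = 0.4416

0.4416


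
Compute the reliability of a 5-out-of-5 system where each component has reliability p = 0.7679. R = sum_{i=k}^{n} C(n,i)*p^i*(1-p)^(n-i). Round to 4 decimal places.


k = 5, n = 5, p = 0.7679
i=5: C(5,5)=1 * 0.7679^5 * 0.2321^0 = 0.267
R = sum of terms = 0.267

0.267


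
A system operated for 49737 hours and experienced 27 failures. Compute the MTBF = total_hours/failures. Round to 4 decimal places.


total_hours = 49737
failures = 27
MTBF = 49737 / 27
MTBF = 1842.1111

1842.1111


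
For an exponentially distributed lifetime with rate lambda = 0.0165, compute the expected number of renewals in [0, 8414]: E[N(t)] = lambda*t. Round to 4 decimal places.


lambda = 0.0165
t = 8414
E[N(t)] = lambda * t
E[N(t)] = 0.0165 * 8414
E[N(t)] = 138.831

138.831


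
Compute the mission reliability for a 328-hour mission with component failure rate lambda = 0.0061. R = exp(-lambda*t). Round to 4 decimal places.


lambda = 0.0061
mission_time = 328
lambda * t = 0.0061 * 328 = 2.0008
R = exp(-2.0008)
R = 0.1352

0.1352


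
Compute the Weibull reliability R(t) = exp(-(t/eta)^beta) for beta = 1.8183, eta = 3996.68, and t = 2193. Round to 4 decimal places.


beta = 1.8183, eta = 3996.68, t = 2193
t/eta = 2193 / 3996.68 = 0.5487
(t/eta)^beta = 0.5487^1.8183 = 0.3358
R(t) = exp(-0.3358)
R(t) = 0.7148

0.7148


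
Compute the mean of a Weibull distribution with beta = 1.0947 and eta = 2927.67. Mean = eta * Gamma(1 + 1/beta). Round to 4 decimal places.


beta = 1.0947, eta = 2927.67
1/beta = 0.9135
1 + 1/beta = 1.9135
Gamma(1.9135) = 0.9665
Mean = 2927.67 * 0.9665
Mean = 2829.4739

2829.4739


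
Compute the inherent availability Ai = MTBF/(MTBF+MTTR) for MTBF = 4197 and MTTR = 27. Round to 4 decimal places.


MTBF = 4197
MTTR = 27
MTBF + MTTR = 4224
Ai = 4197 / 4224
Ai = 0.9936

0.9936


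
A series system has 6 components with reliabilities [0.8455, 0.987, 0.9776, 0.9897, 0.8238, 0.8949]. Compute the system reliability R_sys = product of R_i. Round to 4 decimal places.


Components: [0.8455, 0.987, 0.9776, 0.9897, 0.8238, 0.8949]
After component 1 (R=0.8455): product = 0.8455
After component 2 (R=0.987): product = 0.8345
After component 3 (R=0.9776): product = 0.8158
After component 4 (R=0.9897): product = 0.8074
After component 5 (R=0.8238): product = 0.6651
After component 6 (R=0.8949): product = 0.5952
R_sys = 0.5952

0.5952


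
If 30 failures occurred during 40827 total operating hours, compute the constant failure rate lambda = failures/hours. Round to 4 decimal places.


failures = 30
total_hours = 40827
lambda = 30 / 40827
lambda = 0.0007

0.0007


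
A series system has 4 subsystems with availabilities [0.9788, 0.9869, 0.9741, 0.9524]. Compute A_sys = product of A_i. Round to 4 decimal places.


Subsystems: [0.9788, 0.9869, 0.9741, 0.9524]
After subsystem 1 (A=0.9788): product = 0.9788
After subsystem 2 (A=0.9869): product = 0.966
After subsystem 3 (A=0.9741): product = 0.941
After subsystem 4 (A=0.9524): product = 0.8962
A_sys = 0.8962

0.8962


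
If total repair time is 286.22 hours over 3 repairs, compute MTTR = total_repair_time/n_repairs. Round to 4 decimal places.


total_repair_time = 286.22
n_repairs = 3
MTTR = 286.22 / 3
MTTR = 95.4067

95.4067


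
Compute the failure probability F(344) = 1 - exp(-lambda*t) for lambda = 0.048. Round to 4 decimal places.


lambda = 0.048, t = 344
lambda * t = 16.512
exp(-16.512) = 0.0
F(t) = 1 - 0.0
F(t) = 1.0

1.0


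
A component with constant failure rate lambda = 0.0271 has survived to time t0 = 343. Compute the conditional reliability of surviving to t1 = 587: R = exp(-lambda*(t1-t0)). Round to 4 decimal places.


lambda = 0.0271
t0 = 343, t1 = 587
t1 - t0 = 244
lambda * (t1-t0) = 0.0271 * 244 = 6.6124
R = exp(-6.6124)
R = 0.0013

0.0013


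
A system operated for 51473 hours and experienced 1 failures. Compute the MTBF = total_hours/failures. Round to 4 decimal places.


total_hours = 51473
failures = 1
MTBF = 51473 / 1
MTBF = 51473.0

51473.0


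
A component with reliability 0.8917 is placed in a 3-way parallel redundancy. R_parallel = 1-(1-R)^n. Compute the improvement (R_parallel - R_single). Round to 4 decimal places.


R_single = 0.8917, n = 3
1 - R_single = 0.1083
(1 - R_single)^n = 0.1083^3 = 0.0013
R_parallel = 1 - 0.0013 = 0.9987
Improvement = 0.9987 - 0.8917
Improvement = 0.107

0.107


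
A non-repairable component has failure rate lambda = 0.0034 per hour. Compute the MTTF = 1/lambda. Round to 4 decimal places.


lambda = 0.0034
MTTF = 1 / 0.0034
MTTF = 294.1176

294.1176


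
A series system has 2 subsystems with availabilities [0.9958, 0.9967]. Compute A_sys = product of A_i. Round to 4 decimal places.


Subsystems: [0.9958, 0.9967]
After subsystem 1 (A=0.9958): product = 0.9958
After subsystem 2 (A=0.9967): product = 0.9925
A_sys = 0.9925

0.9925


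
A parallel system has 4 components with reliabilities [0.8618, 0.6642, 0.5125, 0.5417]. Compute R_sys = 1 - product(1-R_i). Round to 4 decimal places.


Components: [0.8618, 0.6642, 0.5125, 0.5417]
(1 - 0.8618) = 0.1382, running product = 0.1382
(1 - 0.6642) = 0.3358, running product = 0.0464
(1 - 0.5125) = 0.4875, running product = 0.0226
(1 - 0.5417) = 0.4583, running product = 0.0104
Product of (1-R_i) = 0.0104
R_sys = 1 - 0.0104 = 0.9896

0.9896


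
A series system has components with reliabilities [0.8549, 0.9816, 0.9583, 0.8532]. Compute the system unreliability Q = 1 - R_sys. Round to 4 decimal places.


Components: [0.8549, 0.9816, 0.9583, 0.8532]
After component 1: product = 0.8549
After component 2: product = 0.8392
After component 3: product = 0.8042
After component 4: product = 0.6861
R_sys = 0.6861
Q = 1 - 0.6861 = 0.3139

0.3139


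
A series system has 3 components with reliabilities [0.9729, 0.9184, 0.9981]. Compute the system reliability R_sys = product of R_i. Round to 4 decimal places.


Components: [0.9729, 0.9184, 0.9981]
After component 1 (R=0.9729): product = 0.9729
After component 2 (R=0.9184): product = 0.8935
After component 3 (R=0.9981): product = 0.8918
R_sys = 0.8918

0.8918


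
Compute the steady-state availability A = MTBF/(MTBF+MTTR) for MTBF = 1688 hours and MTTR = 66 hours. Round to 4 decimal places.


MTBF = 1688
MTTR = 66
MTBF + MTTR = 1754
A = 1688 / 1754
A = 0.9624

0.9624


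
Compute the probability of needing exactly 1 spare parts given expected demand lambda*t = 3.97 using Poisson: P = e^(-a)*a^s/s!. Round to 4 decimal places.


a = 3.97, s = 1
e^(-a) = e^(-3.97) = 0.0189
a^s = 3.97^1 = 3.97
s! = 1
P = 0.0189 * 3.97 / 1
P = 0.0749

0.0749


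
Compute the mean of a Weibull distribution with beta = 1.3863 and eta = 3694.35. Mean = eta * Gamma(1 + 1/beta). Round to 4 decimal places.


beta = 1.3863, eta = 3694.35
1/beta = 0.7213
1 + 1/beta = 1.7213
Gamma(1.7213) = 0.9129
Mean = 3694.35 * 0.9129
Mean = 3372.4113

3372.4113


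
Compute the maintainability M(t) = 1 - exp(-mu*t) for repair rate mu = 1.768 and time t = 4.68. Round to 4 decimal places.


mu = 1.768, t = 4.68
mu * t = 1.768 * 4.68 = 8.2742
exp(-8.2742) = 0.0003
M(t) = 1 - 0.0003
M(t) = 0.9997

0.9997


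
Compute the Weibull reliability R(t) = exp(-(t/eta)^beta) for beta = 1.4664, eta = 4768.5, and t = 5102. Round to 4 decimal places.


beta = 1.4664, eta = 4768.5, t = 5102
t/eta = 5102 / 4768.5 = 1.0699
(t/eta)^beta = 1.0699^1.4664 = 1.1042
R(t) = exp(-1.1042)
R(t) = 0.3315

0.3315


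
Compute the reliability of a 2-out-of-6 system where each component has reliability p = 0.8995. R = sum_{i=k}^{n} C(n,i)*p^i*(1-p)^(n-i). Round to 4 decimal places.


k = 2, n = 6, p = 0.8995
i=2: C(6,2)=15 * 0.8995^2 * 0.1005^4 = 0.0012
i=3: C(6,3)=20 * 0.8995^3 * 0.1005^3 = 0.0148
i=4: C(6,4)=15 * 0.8995^4 * 0.1005^2 = 0.0992
i=5: C(6,5)=6 * 0.8995^5 * 0.1005^1 = 0.3551
i=6: C(6,6)=1 * 0.8995^6 * 0.1005^0 = 0.5297
R = sum of terms = 0.9999

0.9999


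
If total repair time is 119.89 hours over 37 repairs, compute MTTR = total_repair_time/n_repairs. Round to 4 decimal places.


total_repair_time = 119.89
n_repairs = 37
MTTR = 119.89 / 37
MTTR = 3.2403

3.2403


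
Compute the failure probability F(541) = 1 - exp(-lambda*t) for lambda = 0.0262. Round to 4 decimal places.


lambda = 0.0262, t = 541
lambda * t = 14.1742
exp(-14.1742) = 0.0
F(t) = 1 - 0.0
F(t) = 1.0

1.0


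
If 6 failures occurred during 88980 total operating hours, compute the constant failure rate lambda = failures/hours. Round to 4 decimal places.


failures = 6
total_hours = 88980
lambda = 6 / 88980
lambda = 0.0001

0.0001


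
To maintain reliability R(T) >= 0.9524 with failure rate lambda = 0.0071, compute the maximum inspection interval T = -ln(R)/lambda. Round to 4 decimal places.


R_target = 0.9524
lambda = 0.0071
-ln(0.9524) = 0.0488
T = 0.0488 / 0.0071
T = 6.869

6.869


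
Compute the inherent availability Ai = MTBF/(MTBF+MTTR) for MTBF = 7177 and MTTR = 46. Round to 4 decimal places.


MTBF = 7177
MTTR = 46
MTBF + MTTR = 7223
Ai = 7177 / 7223
Ai = 0.9936

0.9936


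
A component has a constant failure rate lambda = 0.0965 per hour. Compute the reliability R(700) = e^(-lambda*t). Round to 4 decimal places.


lambda = 0.0965
t = 700
lambda * t = 67.55
R(t) = e^(-67.55)
R(t) = 0.0

0.0


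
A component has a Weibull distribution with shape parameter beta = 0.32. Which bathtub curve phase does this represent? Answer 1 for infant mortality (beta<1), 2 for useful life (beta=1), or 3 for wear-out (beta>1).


beta = 0.32
Compare beta to 1:
beta < 1 => infant mortality (phase 1)
beta = 1 => useful life (phase 2)
beta > 1 => wear-out (phase 3)
Since beta = 0.32, this is infant mortality (decreasing failure rate)
Phase = 1

1


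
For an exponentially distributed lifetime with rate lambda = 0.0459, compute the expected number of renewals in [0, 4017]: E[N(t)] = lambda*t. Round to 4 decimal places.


lambda = 0.0459
t = 4017
E[N(t)] = lambda * t
E[N(t)] = 0.0459 * 4017
E[N(t)] = 184.3803

184.3803


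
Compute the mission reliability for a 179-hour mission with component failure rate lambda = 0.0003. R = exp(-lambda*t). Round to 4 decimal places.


lambda = 0.0003
mission_time = 179
lambda * t = 0.0003 * 179 = 0.0537
R = exp(-0.0537)
R = 0.9477

0.9477


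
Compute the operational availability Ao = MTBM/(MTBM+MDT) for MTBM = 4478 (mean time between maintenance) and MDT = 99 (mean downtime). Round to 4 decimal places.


MTBM = 4478
MDT = 99
MTBM + MDT = 4577
Ao = 4478 / 4577
Ao = 0.9784

0.9784


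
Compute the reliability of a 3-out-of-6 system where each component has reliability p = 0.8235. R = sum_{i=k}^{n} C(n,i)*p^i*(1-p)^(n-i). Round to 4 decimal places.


k = 3, n = 6, p = 0.8235
i=3: C(6,3)=20 * 0.8235^3 * 0.1765^3 = 0.0614
i=4: C(6,4)=15 * 0.8235^4 * 0.1765^2 = 0.2149
i=5: C(6,5)=6 * 0.8235^5 * 0.1765^1 = 0.4011
i=6: C(6,6)=1 * 0.8235^6 * 0.1765^0 = 0.3119
R = sum of terms = 0.9893

0.9893


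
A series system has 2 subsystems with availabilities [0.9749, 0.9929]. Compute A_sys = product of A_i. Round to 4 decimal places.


Subsystems: [0.9749, 0.9929]
After subsystem 1 (A=0.9749): product = 0.9749
After subsystem 2 (A=0.9929): product = 0.968
A_sys = 0.968

0.968


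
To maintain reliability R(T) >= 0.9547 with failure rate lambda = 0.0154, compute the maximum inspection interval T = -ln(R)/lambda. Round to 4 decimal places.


R_target = 0.9547
lambda = 0.0154
-ln(0.9547) = 0.0464
T = 0.0464 / 0.0154
T = 3.0103

3.0103


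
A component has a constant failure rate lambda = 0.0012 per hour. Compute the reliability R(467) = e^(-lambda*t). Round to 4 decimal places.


lambda = 0.0012
t = 467
lambda * t = 0.5604
R(t) = e^(-0.5604)
R(t) = 0.571

0.571


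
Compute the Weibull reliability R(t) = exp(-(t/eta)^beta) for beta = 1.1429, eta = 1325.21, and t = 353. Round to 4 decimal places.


beta = 1.1429, eta = 1325.21, t = 353
t/eta = 353 / 1325.21 = 0.2664
(t/eta)^beta = 0.2664^1.1429 = 0.2205
R(t) = exp(-0.2205)
R(t) = 0.8021

0.8021


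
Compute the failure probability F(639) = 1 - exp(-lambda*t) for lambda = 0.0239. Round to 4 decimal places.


lambda = 0.0239, t = 639
lambda * t = 15.2721
exp(-15.2721) = 0.0
F(t) = 1 - 0.0
F(t) = 1.0

1.0


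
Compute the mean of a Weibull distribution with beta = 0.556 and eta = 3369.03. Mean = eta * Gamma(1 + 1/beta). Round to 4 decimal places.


beta = 0.556, eta = 3369.03
1/beta = 1.7986
1 + 1/beta = 2.7986
Gamma(2.7986) = 1.6745
Mean = 3369.03 * 1.6745
Mean = 5641.3234

5641.3234


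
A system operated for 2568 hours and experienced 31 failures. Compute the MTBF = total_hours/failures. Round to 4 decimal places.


total_hours = 2568
failures = 31
MTBF = 2568 / 31
MTBF = 82.8387

82.8387


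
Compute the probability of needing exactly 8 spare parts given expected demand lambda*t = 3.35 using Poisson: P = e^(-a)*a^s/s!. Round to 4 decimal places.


a = 3.35, s = 8
e^(-a) = e^(-3.35) = 0.0351
a^s = 3.35^8 = 15862.0187
s! = 40320
P = 0.0351 * 15862.0187 / 40320
P = 0.0138

0.0138


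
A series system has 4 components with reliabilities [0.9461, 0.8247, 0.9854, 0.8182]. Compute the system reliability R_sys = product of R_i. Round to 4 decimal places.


Components: [0.9461, 0.8247, 0.9854, 0.8182]
After component 1 (R=0.9461): product = 0.9461
After component 2 (R=0.8247): product = 0.7802
After component 3 (R=0.9854): product = 0.7689
After component 4 (R=0.8182): product = 0.6291
R_sys = 0.6291

0.6291
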